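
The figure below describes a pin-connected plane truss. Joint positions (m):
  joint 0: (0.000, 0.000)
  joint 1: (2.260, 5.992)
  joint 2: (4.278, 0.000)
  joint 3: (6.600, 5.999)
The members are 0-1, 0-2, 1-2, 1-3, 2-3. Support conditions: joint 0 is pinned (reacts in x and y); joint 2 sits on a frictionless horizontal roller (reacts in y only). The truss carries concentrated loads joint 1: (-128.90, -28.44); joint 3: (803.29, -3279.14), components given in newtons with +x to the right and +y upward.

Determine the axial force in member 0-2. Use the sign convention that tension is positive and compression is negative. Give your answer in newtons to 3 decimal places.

N=4 nodes, M=5 members, R=3 reactions → 2N=8, M+R=8
member 0 (0-1): L=6.4040, (cx,cy)=(0.3529,0.9357)
member 1 (0-2): L=4.2780, (cx,cy)=(1.0000,0.0000)
member 2 (1-2): L=6.3227, (cx,cy)=(0.3192,-0.9477)
member 3 (1-3): L=4.3400, (cx,cy)=(1.0000,0.0016)
member 4 (2-3): L=6.4327, (cx,cy)=(0.3610,0.9326)
solve A·x = −loads:
  F[0-1] = +2898.8390 N (tension)
  F[0-2] = -348.6175 N (compression)
  F[1-2] = -2888.4969 N (compression)
  F[1-3] = +2073.8261 N (tension)
  F[2-3] = -3519.7957 N (compression)
  Rx@0 = -674.3900 N
  Ry@0 = -2712.3280 N
  Ry@2 = +6019.9080 N

-348.618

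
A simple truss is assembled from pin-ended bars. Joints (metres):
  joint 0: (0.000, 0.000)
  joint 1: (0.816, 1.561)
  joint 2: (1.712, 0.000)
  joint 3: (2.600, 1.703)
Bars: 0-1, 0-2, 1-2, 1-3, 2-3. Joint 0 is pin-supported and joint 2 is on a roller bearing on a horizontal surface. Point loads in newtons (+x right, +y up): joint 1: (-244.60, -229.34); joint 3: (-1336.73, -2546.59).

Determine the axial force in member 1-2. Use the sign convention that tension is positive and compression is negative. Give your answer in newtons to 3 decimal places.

N=4 nodes, M=5 members, R=3 reactions → 2N=8, M+R=8
member 0 (0-1): L=1.7614, (cx,cy)=(0.4633,0.8862)
member 1 (0-2): L=1.7120, (cx,cy)=(1.0000,0.0000)
member 2 (1-2): L=1.7999, (cx,cy)=(0.4978,-0.8673)
member 3 (1-3): L=1.7896, (cx,cy)=(0.9968,0.0793)
member 4 (2-3): L=1.9206, (cx,cy)=(0.4624,0.8867)
solve A·x = −loads:
  F[0-1] = -397.0373 N (compression)
  F[0-2] = -1397.3968 N (compression)
  F[1-2] = +140.4236 N (tension)
  F[1-3] = -9.2672 N (compression)
  F[2-3] = -2871.1690 N (compression)
  Rx@0 = +1581.3300 N
  Ry@0 = +351.8624 N
  Ry@2 = +2424.0676 N

140.424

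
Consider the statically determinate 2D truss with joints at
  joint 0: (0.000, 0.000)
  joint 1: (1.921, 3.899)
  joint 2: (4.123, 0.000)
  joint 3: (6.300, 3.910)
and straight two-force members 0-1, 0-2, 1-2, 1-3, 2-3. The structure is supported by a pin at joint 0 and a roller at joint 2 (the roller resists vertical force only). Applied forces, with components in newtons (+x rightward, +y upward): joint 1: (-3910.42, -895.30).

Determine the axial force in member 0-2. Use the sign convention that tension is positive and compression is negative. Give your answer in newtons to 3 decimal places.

-1852.881

N=4 nodes, M=5 members, R=3 reactions → 2N=8, M+R=8
member 0 (0-1): L=4.3465, (cx,cy)=(0.4420,0.8970)
member 1 (0-2): L=4.1230, (cx,cy)=(1.0000,0.0000)
member 2 (1-2): L=4.4778, (cx,cy)=(0.4918,-0.8707)
member 3 (1-3): L=4.3790, (cx,cy)=(1.0000,0.0025)
member 4 (2-3): L=4.4752, (cx,cy)=(0.4865,0.8737)
solve A·x = −loads:
  F[0-1] = -4655.4823 N (compression)
  F[0-2] = -1852.8814 N (compression)
  F[1-2] = +3767.8914 N (tension)
  F[1-3] = -0.0000 N (compression)
  F[2-3] = +0.0000 N (tension)
  Rx@0 = +3910.4200 N
  Ry@0 = +4176.1286 N
  Ry@2 = -3280.8286 N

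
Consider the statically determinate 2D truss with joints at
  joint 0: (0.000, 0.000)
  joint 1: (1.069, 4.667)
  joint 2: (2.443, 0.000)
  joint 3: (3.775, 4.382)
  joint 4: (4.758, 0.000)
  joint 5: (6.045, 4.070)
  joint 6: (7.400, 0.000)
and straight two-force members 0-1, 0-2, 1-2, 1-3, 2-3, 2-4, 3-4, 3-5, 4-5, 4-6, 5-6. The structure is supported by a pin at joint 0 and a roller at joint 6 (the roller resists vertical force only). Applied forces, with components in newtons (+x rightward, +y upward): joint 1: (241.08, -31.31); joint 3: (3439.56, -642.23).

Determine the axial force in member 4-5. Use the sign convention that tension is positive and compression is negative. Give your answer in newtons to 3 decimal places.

N=7 nodes, M=11 members, R=3 reactions → 2N=14, M+R=14
member 0 (0-1): L=4.7879, (cx,cy)=(0.2233,0.9748)
member 1 (0-2): L=2.4430, (cx,cy)=(1.0000,0.0000)
member 2 (1-2): L=4.8651, (cx,cy)=(0.2824,-0.9593)
member 3 (1-3): L=2.7210, (cx,cy)=(0.9945,-0.1047)
member 4 (2-3): L=4.5800, (cx,cy)=(0.2908,0.9568)
member 5 (2-4): L=2.3150, (cx,cy)=(1.0000,0.0000)
member 6 (3-4): L=4.4909, (cx,cy)=(0.2189,-0.9758)
member 7 (3-5): L=2.2913, (cx,cy)=(0.9907,-0.1362)
member 8 (4-5): L=4.2686, (cx,cy)=(0.3015,0.9535)
member 9 (4-6): L=2.6420, (cx,cy)=(1.0000,0.0000)
member 10 (5-6): L=4.2896, (cx,cy)=(0.3159,-0.9488)
solve A·x = −loads:
  F[0-1] = +1895.2719 N (tension)
  F[0-2] = +3257.4773 N (tension)
  F[1-2] = -2041.7675 N (compression)
  F[1-3] = +762.9198 N (tension)
  F[2-3] = +2047.1365 N (tension)
  F[2-4] = +2085.4651 N (tension)
  F[3-4] = -2362.7080 N (compression)
  F[3-5] = -1583.0433 N (compression)
  F[4-5] = +2417.9294 N (tension)
  F[4-6] = +839.2902 N (tension)
  F[5-6] = -2657.0070 N (compression)
  Rx@0 = -3680.6400 N
  Ry@0 = -1847.4277 N
  Ry@6 = +2520.9677 N

2417.929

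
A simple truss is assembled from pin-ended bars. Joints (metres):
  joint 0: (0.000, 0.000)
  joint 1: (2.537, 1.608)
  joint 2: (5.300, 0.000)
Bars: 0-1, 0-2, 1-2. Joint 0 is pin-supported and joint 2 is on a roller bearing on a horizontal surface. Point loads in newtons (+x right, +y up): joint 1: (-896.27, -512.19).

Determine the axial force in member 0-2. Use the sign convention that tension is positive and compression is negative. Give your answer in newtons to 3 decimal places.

-45.964

N=3 nodes, M=3 members, R=3 reactions → 2N=6, M+R=6
member 0 (0-1): L=3.0037, (cx,cy)=(0.8446,0.5353)
member 1 (0-2): L=5.3000, (cx,cy)=(1.0000,0.0000)
member 2 (1-2): L=3.1968, (cx,cy)=(0.8643,-0.5030)
solve A·x = −loads:
  F[0-1] = -1006.7155 N (compression)
  F[0-2] = -45.9645 N (compression)
  F[1-2] = +53.1818 N (tension)
  Rx@0 = +896.2700 N
  Ry@0 = +538.9402 N
  Ry@2 = -26.7502 N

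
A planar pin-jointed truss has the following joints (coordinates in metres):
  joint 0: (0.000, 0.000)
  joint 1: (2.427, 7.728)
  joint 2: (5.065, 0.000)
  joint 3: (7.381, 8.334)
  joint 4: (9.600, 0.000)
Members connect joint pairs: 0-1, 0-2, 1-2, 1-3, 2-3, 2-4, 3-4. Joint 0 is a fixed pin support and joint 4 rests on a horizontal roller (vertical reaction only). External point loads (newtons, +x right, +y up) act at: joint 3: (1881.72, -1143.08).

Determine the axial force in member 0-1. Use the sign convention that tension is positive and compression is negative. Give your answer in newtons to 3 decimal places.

N=5 nodes, M=7 members, R=3 reactions → 2N=10, M+R=10
member 0 (0-1): L=8.1001, (cx,cy)=(0.2996,0.9541)
member 1 (0-2): L=5.0650, (cx,cy)=(1.0000,0.0000)
member 2 (1-2): L=8.1658, (cx,cy)=(0.3231,-0.9464)
member 3 (1-3): L=4.9909, (cx,cy)=(0.9926,0.1214)
member 4 (2-3): L=8.6498, (cx,cy)=(0.2678,0.9635)
member 5 (2-4): L=4.5350, (cx,cy)=(1.0000,0.0000)
member 6 (3-4): L=8.6244, (cx,cy)=(0.2573,-0.9663)
solve A·x = −loads:
  F[0-1] = +1435.2912 N (tension)
  F[0-2] = +1451.6718 N (tension)
  F[1-2] = -1335.5779 N (compression)
  F[1-3] = +867.9322 N (tension)
  F[2-3] = +1311.8640 N (tension)
  F[2-4] = +668.9563 N (tension)
  F[3-4] = -2599.9629 N (compression)
  Rx@0 = -1881.7200 N
  Ry@0 = -1369.3500 N
  Ry@4 = +2512.4300 N

1435.291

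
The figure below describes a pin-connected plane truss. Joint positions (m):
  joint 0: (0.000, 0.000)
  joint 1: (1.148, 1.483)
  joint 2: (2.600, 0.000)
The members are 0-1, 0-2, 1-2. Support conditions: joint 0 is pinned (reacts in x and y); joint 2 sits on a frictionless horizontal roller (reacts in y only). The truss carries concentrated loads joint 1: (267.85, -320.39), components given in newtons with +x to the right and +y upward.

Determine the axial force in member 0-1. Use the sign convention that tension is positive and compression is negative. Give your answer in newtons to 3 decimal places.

-33.067

N=3 nodes, M=3 members, R=3 reactions → 2N=6, M+R=6
member 0 (0-1): L=1.8754, (cx,cy)=(0.6121,0.7908)
member 1 (0-2): L=2.6000, (cx,cy)=(1.0000,0.0000)
member 2 (1-2): L=2.0755, (cx,cy)=(0.6996,-0.7145)
solve A·x = −loads:
  F[0-1] = -33.0670 N (compression)
  F[0-2] = +288.0913 N (tension)
  F[1-2] = -411.7948 N (compression)
  Rx@0 = -267.8500 N
  Ry@0 = +26.1480 N
  Ry@2 = +294.2420 N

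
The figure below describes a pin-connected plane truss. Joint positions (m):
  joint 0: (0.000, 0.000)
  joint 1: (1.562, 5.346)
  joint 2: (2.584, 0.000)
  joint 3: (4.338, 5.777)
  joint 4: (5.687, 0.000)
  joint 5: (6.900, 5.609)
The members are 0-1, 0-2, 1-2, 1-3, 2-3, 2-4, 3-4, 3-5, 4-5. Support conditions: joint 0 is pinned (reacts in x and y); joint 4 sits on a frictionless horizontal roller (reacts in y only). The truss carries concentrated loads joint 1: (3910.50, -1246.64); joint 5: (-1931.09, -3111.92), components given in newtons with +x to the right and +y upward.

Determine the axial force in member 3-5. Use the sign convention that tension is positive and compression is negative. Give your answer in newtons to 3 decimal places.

N=6 nodes, M=9 members, R=3 reactions → 2N=12, M+R=12
member 0 (0-1): L=5.5695, (cx,cy)=(0.2805,0.9599)
member 1 (0-2): L=2.5840, (cx,cy)=(1.0000,0.0000)
member 2 (1-2): L=5.4428, (cx,cy)=(0.1878,-0.9822)
member 3 (1-3): L=2.8093, (cx,cy)=(0.9882,0.1534)
member 4 (2-3): L=6.0374, (cx,cy)=(0.2905,0.9569)
member 5 (2-4): L=3.1030, (cx,cy)=(1.0000,0.0000)
member 6 (3-4): L=5.9324, (cx,cy)=(0.2274,-0.9738)
member 7 (3-5): L=2.5675, (cx,cy)=(0.9979,-0.0654)
member 8 (4-5): L=5.7387, (cx,cy)=(0.2114,0.9774)
solve A·x = −loads:
  F[0-1] = +1594.9430 N (tension)
  F[0-2] = +1532.1002 N (tension)
  F[1-2] = -3278.0081 N (compression)
  F[1-3] = -2881.7946 N (compression)
  F[2-3] = +3364.8330 N (tension)
  F[2-4] = -60.9721 N (compression)
  F[3-4] = -2768.7623 N (compression)
  F[3-5] = -1243.1800 N (compression)
  F[4-5] = -3267.0837 N (compression)
  Rx@0 = -1979.4100 N
  Ry@0 = -1530.9334 N
  Ry@4 = +5889.4934 N

-1243.180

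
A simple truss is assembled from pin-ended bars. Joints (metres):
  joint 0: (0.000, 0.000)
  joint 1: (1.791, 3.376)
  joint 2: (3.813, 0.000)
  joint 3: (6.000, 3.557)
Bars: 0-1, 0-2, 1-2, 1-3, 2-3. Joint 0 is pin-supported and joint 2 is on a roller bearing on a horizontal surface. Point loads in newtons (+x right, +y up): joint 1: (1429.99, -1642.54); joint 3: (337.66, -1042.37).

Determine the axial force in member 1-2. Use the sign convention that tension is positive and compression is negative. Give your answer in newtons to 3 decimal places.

N=4 nodes, M=5 members, R=3 reactions → 2N=8, M+R=8
member 0 (0-1): L=3.8217, (cx,cy)=(0.4686,0.8834)
member 1 (0-2): L=3.8130, (cx,cy)=(1.0000,0.0000)
member 2 (1-2): L=3.9352, (cx,cy)=(0.5138,-0.8579)
member 3 (1-3): L=4.2129, (cx,cy)=(0.9991,0.0430)
member 4 (2-3): L=4.1756, (cx,cy)=(0.5238,0.8519)
solve A·x = −loads:
  F[0-1] = +1480.5901 N (tension)
  F[0-2] = +1073.7789 N (tension)
  F[1-2] = -3388.8127 N (compression)
  F[1-3] = +1006.0597 N (tension)
  F[2-3] = -1274.3747 N (compression)
  Rx@0 = -1767.6500 N
  Ry@0 = -1307.9334 N
  Ry@2 = +3992.8434 N

-3388.813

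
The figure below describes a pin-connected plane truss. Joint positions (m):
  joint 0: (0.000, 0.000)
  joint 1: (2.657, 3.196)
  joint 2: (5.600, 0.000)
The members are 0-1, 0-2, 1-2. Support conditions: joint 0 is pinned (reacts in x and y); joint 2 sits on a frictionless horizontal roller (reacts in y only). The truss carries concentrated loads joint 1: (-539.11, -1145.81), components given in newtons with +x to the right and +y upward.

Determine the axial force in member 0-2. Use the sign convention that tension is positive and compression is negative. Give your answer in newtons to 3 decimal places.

217.289

N=3 nodes, M=3 members, R=3 reactions → 2N=6, M+R=6
member 0 (0-1): L=4.1562, (cx,cy)=(0.6393,0.7690)
member 1 (0-2): L=5.6000, (cx,cy)=(1.0000,0.0000)
member 2 (1-2): L=4.3446, (cx,cy)=(0.6774,-0.7356)
solve A·x = −loads:
  F[0-1] = -1183.1952 N (compression)
  F[0-2] = +217.2886 N (tension)
  F[1-2] = -320.7729 N (compression)
  Rx@0 = +539.1100 N
  Ry@0 = +909.8419 N
  Ry@2 = +235.9681 N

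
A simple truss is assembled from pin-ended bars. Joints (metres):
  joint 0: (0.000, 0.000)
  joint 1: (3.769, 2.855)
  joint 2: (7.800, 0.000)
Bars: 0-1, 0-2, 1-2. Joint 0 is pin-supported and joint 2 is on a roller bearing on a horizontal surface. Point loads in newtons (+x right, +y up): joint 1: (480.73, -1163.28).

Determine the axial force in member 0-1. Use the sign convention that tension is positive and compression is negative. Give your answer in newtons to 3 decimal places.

-704.216

N=3 nodes, M=3 members, R=3 reactions → 2N=6, M+R=6
member 0 (0-1): L=4.7283, (cx,cy)=(0.7971,0.6038)
member 1 (0-2): L=7.8000, (cx,cy)=(1.0000,0.0000)
member 2 (1-2): L=4.9396, (cx,cy)=(0.8161,-0.5780)
solve A·x = −loads:
  F[0-1] = -704.2161 N (compression)
  F[0-2] = +1042.0768 N (tension)
  F[1-2] = -1276.9731 N (compression)
  Rx@0 = -480.7300 N
  Ry@0 = +425.2176 N
  Ry@2 = +738.0624 N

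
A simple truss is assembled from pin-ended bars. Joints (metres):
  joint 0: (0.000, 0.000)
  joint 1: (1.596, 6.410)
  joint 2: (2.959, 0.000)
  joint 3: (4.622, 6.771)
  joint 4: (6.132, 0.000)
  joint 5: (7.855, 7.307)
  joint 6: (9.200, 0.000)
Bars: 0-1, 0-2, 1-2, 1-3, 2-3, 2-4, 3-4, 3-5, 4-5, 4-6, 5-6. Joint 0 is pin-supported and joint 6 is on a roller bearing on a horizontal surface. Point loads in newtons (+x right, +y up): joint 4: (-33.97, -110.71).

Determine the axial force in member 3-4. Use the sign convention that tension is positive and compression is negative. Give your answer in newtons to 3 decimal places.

32.349

N=7 nodes, M=11 members, R=3 reactions → 2N=14, M+R=14
member 0 (0-1): L=6.6057, (cx,cy)=(0.2416,0.9704)
member 1 (0-2): L=2.9590, (cx,cy)=(1.0000,0.0000)
member 2 (1-2): L=6.5533, (cx,cy)=(0.2080,-0.9781)
member 3 (1-3): L=3.0475, (cx,cy)=(0.9930,0.1185)
member 4 (2-3): L=6.9722, (cx,cy)=(0.2385,0.9711)
member 5 (2-4): L=3.1730, (cx,cy)=(1.0000,0.0000)
member 6 (3-4): L=6.9373, (cx,cy)=(0.2177,-0.9760)
member 7 (3-5): L=3.2771, (cx,cy)=(0.9865,0.1636)
member 8 (4-5): L=7.5074, (cx,cy)=(0.2295,0.9733)
member 9 (4-6): L=3.0680, (cx,cy)=(1.0000,0.0000)
member 10 (5-6): L=7.4298, (cx,cy)=(0.1810,-0.9835)
solve A·x = −loads:
  F[0-1] = -38.0466 N (compression)
  F[0-2] = -24.7776 N (compression)
  F[1-2] = +35.7176 N (tension)
  F[1-3] = -16.7390 N (compression)
  F[2-3] = -35.9748 N (compression)
  F[2-4] = -8.7682 N (compression)
  F[3-4] = +32.3494 N (tension)
  F[3-5] = -32.6832 N (compression)
  F[4-5] = +81.3065 N (tension)
  F[4-6] = +13.5826 N (tension)
  F[5-6] = -75.0303 N (compression)
  Rx@0 = +33.9700 N
  Ry@0 = +36.9194 N
  Ry@6 = +73.7906 N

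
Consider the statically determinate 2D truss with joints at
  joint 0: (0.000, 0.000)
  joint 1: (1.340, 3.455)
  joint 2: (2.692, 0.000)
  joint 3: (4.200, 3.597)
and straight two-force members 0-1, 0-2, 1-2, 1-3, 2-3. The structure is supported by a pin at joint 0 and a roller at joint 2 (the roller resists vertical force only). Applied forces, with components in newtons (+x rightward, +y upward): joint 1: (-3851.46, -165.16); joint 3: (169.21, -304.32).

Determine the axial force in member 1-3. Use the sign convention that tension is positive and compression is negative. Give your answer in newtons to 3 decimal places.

303.475

N=4 nodes, M=5 members, R=3 reactions → 2N=8, M+R=8
member 0 (0-1): L=3.7058, (cx,cy)=(0.3616,0.9323)
member 1 (0-2): L=2.6920, (cx,cy)=(1.0000,0.0000)
member 2 (1-2): L=3.7101, (cx,cy)=(0.3644,-0.9312)
member 3 (1-3): L=2.8635, (cx,cy)=(0.9988,0.0496)
member 4 (2-3): L=3.9003, (cx,cy)=(0.3866,0.9222)
solve A·x = −loads:
  F[0-1] = -4965.4637 N (compression)
  F[0-2] = -1886.7400 N (compression)
  F[1-2] = +4810.1057 N (tension)
  F[1-3] = +303.4751 N (tension)
  F[2-3] = -346.2999 N (compression)
  Rx@0 = +3682.2500 N
  Ry@0 = +4629.4679 N
  Ry@2 = -4159.9879 N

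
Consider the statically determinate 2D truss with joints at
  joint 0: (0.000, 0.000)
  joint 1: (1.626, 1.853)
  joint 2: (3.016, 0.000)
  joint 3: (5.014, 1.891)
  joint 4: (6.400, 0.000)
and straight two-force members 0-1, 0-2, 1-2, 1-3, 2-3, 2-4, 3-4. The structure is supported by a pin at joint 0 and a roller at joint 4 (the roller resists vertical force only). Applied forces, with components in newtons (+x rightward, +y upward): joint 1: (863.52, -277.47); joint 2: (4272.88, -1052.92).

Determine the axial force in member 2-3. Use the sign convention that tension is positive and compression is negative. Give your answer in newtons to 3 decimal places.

1212.247

N=5 nodes, M=7 members, R=3 reactions → 2N=10, M+R=10
member 0 (0-1): L=2.4653, (cx,cy)=(0.6596,0.7516)
member 1 (0-2): L=3.0160, (cx,cy)=(1.0000,0.0000)
member 2 (1-2): L=2.3164, (cx,cy)=(0.6001,-0.7999)
member 3 (1-3): L=3.3882, (cx,cy)=(0.9999,0.0112)
member 4 (2-3): L=2.7510, (cx,cy)=(0.7263,0.6874)
member 5 (2-4): L=3.3840, (cx,cy)=(1.0000,0.0000)
member 6 (3-4): L=2.3445, (cx,cy)=(0.5912,-0.8066)
solve A·x = −loads:
  F[0-1] = -683.4209 N (compression)
  F[0-2] = +5587.1615 N (tension)
  F[1-2] = +274.5575 N (tension)
  F[1-3] = -1479.1280 N (compression)
  F[2-3] = +1212.2466 N (tension)
  F[2-4] = +598.5961 N (tension)
  F[3-4] = -1012.5784 N (compression)
  Rx@0 = -5136.4000 N
  Ry@0 = +513.6907 N
  Ry@4 = +816.6993 N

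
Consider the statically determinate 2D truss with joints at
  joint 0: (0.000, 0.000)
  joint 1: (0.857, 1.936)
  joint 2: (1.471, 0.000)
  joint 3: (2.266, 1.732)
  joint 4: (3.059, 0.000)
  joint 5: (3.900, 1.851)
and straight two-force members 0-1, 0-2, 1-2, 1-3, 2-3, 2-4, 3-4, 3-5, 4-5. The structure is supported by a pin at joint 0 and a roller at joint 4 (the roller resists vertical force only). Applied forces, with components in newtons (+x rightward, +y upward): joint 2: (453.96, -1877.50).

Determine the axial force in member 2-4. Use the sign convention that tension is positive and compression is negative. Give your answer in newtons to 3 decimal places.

N=6 nodes, M=9 members, R=3 reactions → 2N=12, M+R=12
member 0 (0-1): L=2.1172, (cx,cy)=(0.4048,0.9144)
member 1 (0-2): L=1.4710, (cx,cy)=(1.0000,0.0000)
member 2 (1-2): L=2.0310, (cx,cy)=(0.3023,-0.9532)
member 3 (1-3): L=1.4237, (cx,cy)=(0.9897,-0.1433)
member 4 (2-3): L=1.9057, (cx,cy)=(0.4172,0.9088)
member 5 (2-4): L=1.5880, (cx,cy)=(1.0000,0.0000)
member 6 (3-4): L=1.9049, (cx,cy)=(0.4163,-0.9092)
member 7 (3-5): L=1.6383, (cx,cy)=(0.9974,0.0726)
member 8 (4-5): L=2.0331, (cx,cy)=(0.4137,0.9104)
solve A·x = −loads:
  F[0-1] = -1065.8791 N (compression)
  F[0-2] = +885.4060 N (tension)
  F[1-2] = +1140.3950 N (tension)
  F[1-3] = -784.2913 N (compression)
  F[2-3] = +869.7575 N (tension)
  F[2-4] = +413.3695 N (tension)
  F[3-4] = -992.9770 N (compression)
  F[3-5] = +0.0000 N (tension)
  F[4-5] = -0.0000 N (compression)
  Rx@0 = -453.9600 N
  Ry@0 = +974.6551 N
  Ry@4 = +902.8449 N

413.370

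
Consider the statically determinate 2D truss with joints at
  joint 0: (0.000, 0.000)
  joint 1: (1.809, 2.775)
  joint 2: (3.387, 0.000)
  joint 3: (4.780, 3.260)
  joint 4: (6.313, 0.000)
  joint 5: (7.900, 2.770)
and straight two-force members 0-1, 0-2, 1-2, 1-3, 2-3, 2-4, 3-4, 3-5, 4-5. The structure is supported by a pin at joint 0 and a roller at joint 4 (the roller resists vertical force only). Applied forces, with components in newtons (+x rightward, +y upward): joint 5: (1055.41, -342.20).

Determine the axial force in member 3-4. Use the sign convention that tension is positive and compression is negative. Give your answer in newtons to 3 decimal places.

N=6 nodes, M=9 members, R=3 reactions → 2N=12, M+R=12
member 0 (0-1): L=3.3126, (cx,cy)=(0.5461,0.8377)
member 1 (0-2): L=3.3870, (cx,cy)=(1.0000,0.0000)
member 2 (1-2): L=3.1923, (cx,cy)=(0.4943,-0.8693)
member 3 (1-3): L=3.0103, (cx,cy)=(0.9869,0.1611)
member 4 (2-3): L=3.5451, (cx,cy)=(0.3929,0.9196)
member 5 (2-4): L=2.9260, (cx,cy)=(1.0000,0.0000)
member 6 (3-4): L=3.6025, (cx,cy)=(0.4255,-0.9049)
member 7 (3-5): L=3.1582, (cx,cy)=(0.9879,-0.1551)
member 8 (4-5): L=3.1924, (cx,cy)=(0.4971,0.8677)
solve A·x = −loads:
  F[0-1] = +655.4874 N (tension)
  F[0-2] = +697.4470 N (tension)
  F[1-2] = -516.5164 N (compression)
  F[1-3] = +621.4033 N (tension)
  F[2-3] = +488.2713 N (tension)
  F[2-4] = +250.2673 N (tension)
  F[3-4] = -806.0587 N (compression)
  F[3-5] = +1162.2288 N (tension)
  F[4-5] = -186.5665 N (compression)
  Rx@0 = -1055.4100 N
  Ry@0 = -549.1141 N
  Ry@4 = +891.3141 N

-806.059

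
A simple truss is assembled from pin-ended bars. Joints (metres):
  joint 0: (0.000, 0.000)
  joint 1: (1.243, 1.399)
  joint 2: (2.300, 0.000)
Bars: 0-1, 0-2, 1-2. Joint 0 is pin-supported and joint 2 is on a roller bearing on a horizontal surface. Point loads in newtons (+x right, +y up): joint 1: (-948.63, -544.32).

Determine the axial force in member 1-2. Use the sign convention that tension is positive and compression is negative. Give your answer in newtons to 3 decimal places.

N=3 nodes, M=3 members, R=3 reactions → 2N=6, M+R=6
member 0 (0-1): L=1.8714, (cx,cy)=(0.6642,0.7476)
member 1 (0-2): L=2.3000, (cx,cy)=(1.0000,0.0000)
member 2 (1-2): L=1.7534, (cx,cy)=(0.6028,-0.7979)
solve A·x = −loads:
  F[0-1] = -1106.4914 N (compression)
  F[0-2] = -213.7007 N (compression)
  F[1-2] = +354.4986 N (tension)
  Rx@0 = +948.6300 N
  Ry@0 = +827.1650 N
  Ry@2 = -282.8450 N

354.499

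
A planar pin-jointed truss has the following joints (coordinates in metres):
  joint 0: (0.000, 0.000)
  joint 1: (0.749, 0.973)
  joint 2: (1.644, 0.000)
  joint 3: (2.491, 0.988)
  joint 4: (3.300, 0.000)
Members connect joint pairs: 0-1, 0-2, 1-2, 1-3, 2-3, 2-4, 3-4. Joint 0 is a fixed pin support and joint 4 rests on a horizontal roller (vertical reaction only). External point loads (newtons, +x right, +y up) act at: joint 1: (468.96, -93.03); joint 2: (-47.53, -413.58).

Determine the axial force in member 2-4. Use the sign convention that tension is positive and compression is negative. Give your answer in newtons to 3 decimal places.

299.220

N=5 nodes, M=7 members, R=3 reactions → 2N=10, M+R=10
member 0 (0-1): L=1.2279, (cx,cy)=(0.6100,0.7924)
member 1 (0-2): L=1.6440, (cx,cy)=(1.0000,0.0000)
member 2 (1-2): L=1.3220, (cx,cy)=(0.6770,-0.7360)
member 3 (1-3): L=1.7421, (cx,cy)=(1.0000,0.0086)
member 4 (2-3): L=1.3014, (cx,cy)=(0.6509,0.7592)
member 5 (2-4): L=1.6560, (cx,cy)=(1.0000,0.0000)
member 6 (3-4): L=1.2770, (cx,cy)=(0.6335,-0.7737)
solve A·x = −loads:
  F[0-1] = -178.1710 N (compression)
  F[0-2] = +530.1118 N (tension)
  F[1-2] = +58.2093 N (tension)
  F[1-3] = -617.0719 N (compression)
  F[2-3] = +488.3263 N (tension)
  F[2-4] = +299.2196 N (tension)
  F[3-4] = -472.3007 N (compression)
  Rx@0 = -421.4300 N
  Ry@0 = +141.1848 N
  Ry@4 = +365.4252 N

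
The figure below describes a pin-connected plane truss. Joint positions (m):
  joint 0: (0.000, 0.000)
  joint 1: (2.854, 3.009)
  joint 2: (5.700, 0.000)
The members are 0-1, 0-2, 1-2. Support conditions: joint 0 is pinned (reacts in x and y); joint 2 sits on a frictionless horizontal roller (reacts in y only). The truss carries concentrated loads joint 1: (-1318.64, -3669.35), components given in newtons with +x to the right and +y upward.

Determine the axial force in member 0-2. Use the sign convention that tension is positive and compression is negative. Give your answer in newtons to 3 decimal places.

1079.330

N=3 nodes, M=3 members, R=3 reactions → 2N=6, M+R=6
member 0 (0-1): L=4.1472, (cx,cy)=(0.6882,0.7255)
member 1 (0-2): L=5.7000, (cx,cy)=(1.0000,0.0000)
member 2 (1-2): L=4.1417, (cx,cy)=(0.6872,-0.7265)
solve A·x = −loads:
  F[0-1] = -3484.5475 N (compression)
  F[0-2] = +1079.3300 N (tension)
  F[1-2] = -1570.7226 N (compression)
  Rx@0 = +1318.6400 N
  Ry@0 = +2528.2031 N
  Ry@2 = +1141.1469 N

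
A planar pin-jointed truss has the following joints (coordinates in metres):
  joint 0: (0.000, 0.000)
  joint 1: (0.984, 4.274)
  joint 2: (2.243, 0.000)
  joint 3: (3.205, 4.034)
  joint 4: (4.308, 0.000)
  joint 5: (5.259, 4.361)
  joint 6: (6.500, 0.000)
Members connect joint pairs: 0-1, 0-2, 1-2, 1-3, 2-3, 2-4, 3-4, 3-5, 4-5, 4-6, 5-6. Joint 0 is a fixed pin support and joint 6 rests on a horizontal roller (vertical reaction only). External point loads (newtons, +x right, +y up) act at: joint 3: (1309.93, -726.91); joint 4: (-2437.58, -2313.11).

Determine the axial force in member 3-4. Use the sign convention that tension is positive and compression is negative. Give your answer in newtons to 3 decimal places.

N=7 nodes, M=11 members, R=3 reactions → 2N=14, M+R=14
member 0 (0-1): L=4.3858, (cx,cy)=(0.2244,0.9745)
member 1 (0-2): L=2.2430, (cx,cy)=(1.0000,0.0000)
member 2 (1-2): L=4.4556, (cx,cy)=(0.2826,-0.9592)
member 3 (1-3): L=2.2339, (cx,cy)=(0.9942,-0.1074)
member 4 (2-3): L=4.1471, (cx,cy)=(0.2320,0.9727)
member 5 (2-4): L=2.0650, (cx,cy)=(1.0000,0.0000)
member 6 (3-4): L=4.1821, (cx,cy)=(0.2637,-0.9646)
member 7 (3-5): L=2.0799, (cx,cy)=(0.9876,0.1572)
member 8 (4-5): L=4.4635, (cx,cy)=(0.2131,0.9770)
member 9 (4-6): L=2.1920, (cx,cy)=(1.0000,0.0000)
member 10 (5-6): L=4.5341, (cx,cy)=(0.2737,-0.9618)
solve A·x = −loads:
  F[0-1] = -344.3555 N (compression)
  F[0-2] = -1050.3904 N (compression)
  F[1-2] = +370.3244 N (tension)
  F[1-3] = -182.9601 N (compression)
  F[2-3] = -365.1940 N (compression)
  F[2-4] = -861.0355 N (compression)
  F[3-4] = -638.1222 N (compression)
  F[3-5] = -1425.9777 N (compression)
  F[4-5] = +2997.4637 N (tension)
  F[4-6] = +769.5974 N (tension)
  F[5-6] = -2811.8133 N (compression)
  Rx@0 = +1127.6500 N
  Ry@0 = +335.5766 N
  Ry@6 = +2704.4434 N

-638.122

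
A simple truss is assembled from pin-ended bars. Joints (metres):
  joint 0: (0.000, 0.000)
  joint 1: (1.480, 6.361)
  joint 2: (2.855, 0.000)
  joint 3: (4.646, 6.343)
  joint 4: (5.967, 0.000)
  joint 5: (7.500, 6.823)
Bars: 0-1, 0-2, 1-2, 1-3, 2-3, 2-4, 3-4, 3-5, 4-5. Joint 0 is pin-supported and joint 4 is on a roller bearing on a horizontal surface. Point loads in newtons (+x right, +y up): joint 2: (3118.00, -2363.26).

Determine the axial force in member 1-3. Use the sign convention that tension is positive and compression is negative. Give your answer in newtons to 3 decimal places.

N=6 nodes, M=9 members, R=3 reactions → 2N=12, M+R=12
member 0 (0-1): L=6.5309, (cx,cy)=(0.2266,0.9740)
member 1 (0-2): L=2.8550, (cx,cy)=(1.0000,0.0000)
member 2 (1-2): L=6.5079, (cx,cy)=(0.2113,-0.9774)
member 3 (1-3): L=3.1661, (cx,cy)=(1.0000,-0.0057)
member 4 (2-3): L=6.5910, (cx,cy)=(0.2717,0.9624)
member 5 (2-4): L=3.1120, (cx,cy)=(1.0000,0.0000)
member 6 (3-4): L=6.4791, (cx,cy)=(0.2039,-0.9790)
member 7 (3-5): L=2.8941, (cx,cy)=(0.9862,0.1659)
member 8 (4-5): L=6.9931, (cx,cy)=(0.2192,0.9757)
solve A·x = −loads:
  F[0-1] = -1265.4443 N (compression)
  F[0-2] = +3404.7685 N (tension)
  F[1-2] = +1264.2112 N (tension)
  F[1-3] = -553.8815 N (compression)
  F[2-3] = +1171.6753 N (tension)
  F[2-4] = +235.4885 N (tension)
  F[3-4] = -1154.9982 N (compression)
  F[3-5] = -0.0000 N (compression)
  F[4-5] = -0.0000 N (compression)
  Rx@0 = -3118.0000 N
  Ry@0 = +1232.5231 N
  Ry@4 = +1130.7369 N

-553.881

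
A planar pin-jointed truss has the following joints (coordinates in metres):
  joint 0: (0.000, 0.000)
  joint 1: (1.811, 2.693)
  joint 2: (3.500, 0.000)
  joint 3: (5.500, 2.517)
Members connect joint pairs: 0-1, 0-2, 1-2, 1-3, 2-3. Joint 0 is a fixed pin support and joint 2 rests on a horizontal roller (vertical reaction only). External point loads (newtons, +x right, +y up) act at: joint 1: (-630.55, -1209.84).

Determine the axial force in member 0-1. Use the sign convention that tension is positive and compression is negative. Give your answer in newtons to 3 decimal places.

N=4 nodes, M=5 members, R=3 reactions → 2N=8, M+R=8
member 0 (0-1): L=3.2453, (cx,cy)=(0.5580,0.8298)
member 1 (0-2): L=3.5000, (cx,cy)=(1.0000,0.0000)
member 2 (1-2): L=3.1788, (cx,cy)=(0.5313,-0.8472)
member 3 (1-3): L=3.6932, (cx,cy)=(0.9989,-0.0477)
member 4 (2-3): L=3.2149, (cx,cy)=(0.6221,0.7829)
solve A·x = −loads:
  F[0-1] = -1288.2350 N (compression)
  F[0-2] = +88.3339 N (tension)
  F[1-2] = -166.2514 N (compression)
  F[1-3] = -0.0000 N (tension)
  F[2-3] = +0.0000 N (tension)
  Rx@0 = +630.5500 N
  Ry@0 = +1068.9974 N
  Ry@2 = +140.8426 N

-1288.235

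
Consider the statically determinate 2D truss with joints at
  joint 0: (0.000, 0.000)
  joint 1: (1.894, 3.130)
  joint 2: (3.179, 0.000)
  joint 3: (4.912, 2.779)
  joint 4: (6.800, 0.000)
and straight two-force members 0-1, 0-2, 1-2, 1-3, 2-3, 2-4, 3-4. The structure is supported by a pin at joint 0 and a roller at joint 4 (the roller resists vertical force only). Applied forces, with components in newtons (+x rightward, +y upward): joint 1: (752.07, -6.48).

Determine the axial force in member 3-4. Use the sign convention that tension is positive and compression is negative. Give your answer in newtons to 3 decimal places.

N=5 nodes, M=7 members, R=3 reactions → 2N=10, M+R=10
member 0 (0-1): L=3.6584, (cx,cy)=(0.5177,0.8556)
member 1 (0-2): L=3.1790, (cx,cy)=(1.0000,0.0000)
member 2 (1-2): L=3.3835, (cx,cy)=(0.3798,-0.9251)
member 3 (1-3): L=3.0383, (cx,cy)=(0.9933,-0.1155)
member 4 (2-3): L=3.2751, (cx,cy)=(0.5291,0.8485)
member 5 (2-4): L=3.6210, (cx,cy)=(1.0000,0.0000)
member 6 (3-4): L=3.3597, (cx,cy)=(0.5620,-0.8272)
solve A·x = −loads:
  F[0-1] = +399.1529 N (tension)
  F[0-2] = +545.4254 N (tension)
  F[1-2] = -323.0131 N (compression)
  F[1-3] = -425.5999 N (compression)
  F[2-3] = +352.1521 N (tension)
  F[2-4] = +236.4098 N (tension)
  F[3-4] = -420.6881 N (compression)
  Rx@0 = -752.0700 N
  Ry@0 = -341.4983 N
  Ry@4 = +347.9783 N

-420.688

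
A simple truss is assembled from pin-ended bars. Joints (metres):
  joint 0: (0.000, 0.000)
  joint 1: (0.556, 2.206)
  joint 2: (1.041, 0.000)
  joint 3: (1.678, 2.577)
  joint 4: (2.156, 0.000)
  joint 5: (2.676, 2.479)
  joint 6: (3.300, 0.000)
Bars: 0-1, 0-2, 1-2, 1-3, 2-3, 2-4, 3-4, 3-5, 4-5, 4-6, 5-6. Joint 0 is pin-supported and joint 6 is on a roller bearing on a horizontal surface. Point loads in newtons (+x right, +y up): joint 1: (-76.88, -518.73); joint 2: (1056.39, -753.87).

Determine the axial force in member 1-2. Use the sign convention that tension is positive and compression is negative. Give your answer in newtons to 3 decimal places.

N=7 nodes, M=11 members, R=3 reactions → 2N=14, M+R=14
member 0 (0-1): L=2.2750, (cx,cy)=(0.2444,0.9697)
member 1 (0-2): L=1.0410, (cx,cy)=(1.0000,0.0000)
member 2 (1-2): L=2.2587, (cx,cy)=(0.2147,-0.9767)
member 3 (1-3): L=1.1817, (cx,cy)=(0.9494,0.3139)
member 4 (2-3): L=2.6546, (cx,cy)=(0.2400,0.9708)
member 5 (2-4): L=1.1150, (cx,cy)=(1.0000,0.0000)
member 6 (3-4): L=2.6210, (cx,cy)=(0.1824,-0.9832)
member 7 (3-5): L=1.0028, (cx,cy)=(0.9952,-0.0977)
member 8 (4-5): L=2.5330, (cx,cy)=(0.2053,0.9787)
member 9 (4-6): L=1.1440, (cx,cy)=(1.0000,0.0000)
member 10 (5-6): L=2.5563, (cx,cy)=(0.2441,-0.9698)
solve A·x = −loads:
  F[0-1] = -1030.0183 N (compression)
  F[0-2] = +1231.2432 N (tension)
  F[1-2] = +403.0220 N (tension)
  F[1-3] = -275.3120 N (compression)
  F[2-3] = +371.0914 N (tension)
  F[2-4] = +172.3441 N (tension)
  F[3-4] = -266.1223 N (compression)
  F[3-5] = -124.4052 N (compression)
  F[4-5] = +267.3536 N (tension)
  F[4-6] = +68.9236 N (tension)
  F[5-6] = -282.3581 N (compression)
  Rx@0 = -979.5100 N
  Ry@0 = +998.7833 N
  Ry@6 = +273.8167 N

403.022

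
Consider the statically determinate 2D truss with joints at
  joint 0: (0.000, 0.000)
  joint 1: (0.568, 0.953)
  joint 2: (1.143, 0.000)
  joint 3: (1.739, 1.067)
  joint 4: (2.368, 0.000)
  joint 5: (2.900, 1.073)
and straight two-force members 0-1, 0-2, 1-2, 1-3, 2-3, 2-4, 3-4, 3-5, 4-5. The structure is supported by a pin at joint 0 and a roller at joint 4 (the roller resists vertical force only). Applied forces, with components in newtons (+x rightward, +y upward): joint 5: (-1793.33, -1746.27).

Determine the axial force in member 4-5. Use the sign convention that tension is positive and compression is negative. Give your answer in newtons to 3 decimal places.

-1943.761

N=6 nodes, M=9 members, R=3 reactions → 2N=12, M+R=12
member 0 (0-1): L=1.1094, (cx,cy)=(0.5120,0.8590)
member 1 (0-2): L=1.1430, (cx,cy)=(1.0000,0.0000)
member 2 (1-2): L=1.1130, (cx,cy)=(0.5166,-0.8562)
member 3 (1-3): L=1.1765, (cx,cy)=(0.9953,0.0969)
member 4 (2-3): L=1.2222, (cx,cy)=(0.4877,0.8730)
member 5 (2-4): L=1.2250, (cx,cy)=(1.0000,0.0000)
member 6 (3-4): L=1.2386, (cx,cy)=(0.5078,-0.8615)
member 7 (3-5): L=1.1610, (cx,cy)=(1.0000,0.0052)
member 8 (4-5): L=1.1976, (cx,cy)=(0.4442,0.8959)
solve A·x = −loads:
  F[0-1] = -489.2686 N (compression)
  F[0-2] = -1542.8367 N (compression)
  F[1-2] = +436.7226 N (tension)
  F[1-3] = -478.3586 N (compression)
  F[2-3] = -428.3118 N (compression)
  F[2-4] = -1108.3533 N (compression)
  F[3-4] = +482.2950 N (tension)
  F[3-5] = -929.9137 N (compression)
  F[4-5] = -1943.7611 N (compression)
  Rx@0 = +1793.3300 N
  Ry@0 = +420.2819 N
  Ry@4 = +1325.9881 N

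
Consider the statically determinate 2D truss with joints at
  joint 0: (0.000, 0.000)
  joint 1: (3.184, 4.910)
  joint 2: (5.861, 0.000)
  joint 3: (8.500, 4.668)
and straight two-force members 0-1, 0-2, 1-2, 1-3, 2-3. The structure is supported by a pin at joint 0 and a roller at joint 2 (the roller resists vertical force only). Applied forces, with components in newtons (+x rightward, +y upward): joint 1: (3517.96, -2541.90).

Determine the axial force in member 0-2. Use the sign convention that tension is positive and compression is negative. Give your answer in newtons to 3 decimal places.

N=4 nodes, M=5 members, R=3 reactions → 2N=8, M+R=8
member 0 (0-1): L=5.8520, (cx,cy)=(0.5441,0.8390)
member 1 (0-2): L=5.8610, (cx,cy)=(1.0000,0.0000)
member 2 (1-2): L=5.5924, (cx,cy)=(0.4787,-0.8780)
member 3 (1-3): L=5.3215, (cx,cy)=(0.9990,-0.0455)
member 4 (2-3): L=5.3623, (cx,cy)=(0.4921,0.8705)
solve A·x = −loads:
  F[0-1] = +2128.8086 N (tension)
  F[0-2] = +2359.7028 N (tension)
  F[1-2] = -4929.5086 N (compression)
  F[1-3] = -0.0000 N (compression)
  F[2-3] = +0.0000 N (tension)
  Rx@0 = -3517.9600 N
  Ry@0 = -1786.1316 N
  Ry@2 = +4328.0316 N

2359.703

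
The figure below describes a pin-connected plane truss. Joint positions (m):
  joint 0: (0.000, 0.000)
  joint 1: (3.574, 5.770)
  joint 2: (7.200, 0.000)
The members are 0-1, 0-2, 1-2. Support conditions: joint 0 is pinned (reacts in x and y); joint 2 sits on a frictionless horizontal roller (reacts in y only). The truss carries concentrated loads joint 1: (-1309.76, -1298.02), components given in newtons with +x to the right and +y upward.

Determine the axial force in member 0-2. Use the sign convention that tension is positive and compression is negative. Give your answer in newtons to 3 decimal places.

N=3 nodes, M=3 members, R=3 reactions → 2N=6, M+R=6
member 0 (0-1): L=6.7872, (cx,cy)=(0.5266,0.8501)
member 1 (0-2): L=7.2000, (cx,cy)=(1.0000,0.0000)
member 2 (1-2): L=6.8147, (cx,cy)=(0.5321,-0.8467)
solve A·x = −loads:
  F[0-1] = -2003.6118 N (compression)
  F[0-2] = -254.7026 N (compression)
  F[1-2] = +478.6910 N (tension)
  Rx@0 = +1309.7600 N
  Ry@0 = +1703.3244 N
  Ry@2 = -405.3044 N

-254.703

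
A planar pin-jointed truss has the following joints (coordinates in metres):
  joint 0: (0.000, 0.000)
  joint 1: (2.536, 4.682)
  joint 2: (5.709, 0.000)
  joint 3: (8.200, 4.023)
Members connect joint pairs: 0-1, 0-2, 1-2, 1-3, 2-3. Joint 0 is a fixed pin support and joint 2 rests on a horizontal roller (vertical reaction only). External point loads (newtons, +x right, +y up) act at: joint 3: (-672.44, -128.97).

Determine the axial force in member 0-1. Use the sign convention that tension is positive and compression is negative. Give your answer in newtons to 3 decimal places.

-474.901

N=4 nodes, M=5 members, R=3 reactions → 2N=8, M+R=8
member 0 (0-1): L=5.3247, (cx,cy)=(0.4763,0.8793)
member 1 (0-2): L=5.7090, (cx,cy)=(1.0000,0.0000)
member 2 (1-2): L=5.6559, (cx,cy)=(0.5610,-0.8278)
member 3 (1-3): L=5.7022, (cx,cy)=(0.9933,-0.1156)
member 4 (2-3): L=4.7318, (cx,cy)=(0.5264,0.8502)
solve A·x = −loads:
  F[0-1] = -474.9008 N (compression)
  F[0-2] = -446.2585 N (compression)
  F[1-2] = +582.1295 N (tension)
  F[1-3] = -556.4899 N (compression)
  F[2-3] = -227.3355 N (compression)
  Rx@0 = +672.4400 N
  Ry@0 = +417.5796 N
  Ry@2 = -288.6096 N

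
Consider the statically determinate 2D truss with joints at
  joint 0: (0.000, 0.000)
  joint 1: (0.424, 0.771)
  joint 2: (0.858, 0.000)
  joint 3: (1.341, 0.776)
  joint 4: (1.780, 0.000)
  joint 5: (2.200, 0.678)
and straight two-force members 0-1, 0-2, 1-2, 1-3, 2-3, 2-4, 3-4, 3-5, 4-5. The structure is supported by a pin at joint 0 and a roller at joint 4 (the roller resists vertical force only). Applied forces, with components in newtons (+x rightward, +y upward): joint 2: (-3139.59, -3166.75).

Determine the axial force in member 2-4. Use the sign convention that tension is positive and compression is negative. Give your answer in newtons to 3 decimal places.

N=6 nodes, M=9 members, R=3 reactions → 2N=12, M+R=12
member 0 (0-1): L=0.8799, (cx,cy)=(0.4819,0.8762)
member 1 (0-2): L=0.8580, (cx,cy)=(1.0000,0.0000)
member 2 (1-2): L=0.8848, (cx,cy)=(0.4905,-0.8714)
member 3 (1-3): L=0.9170, (cx,cy)=(1.0000,0.0055)
member 4 (2-3): L=0.9140, (cx,cy)=(0.5284,0.8490)
member 5 (2-4): L=0.9220, (cx,cy)=(1.0000,0.0000)
member 6 (3-4): L=0.8916, (cx,cy)=(0.4924,-0.8704)
member 7 (3-5): L=0.8646, (cx,cy)=(0.9936,-0.1134)
member 8 (4-5): L=0.7975, (cx,cy)=(0.5266,0.8501)
solve A·x = −loads:
  F[0-1] = -1871.9820 N (compression)
  F[0-2] = -2237.5284 N (compression)
  F[1-2] = +1870.9395 N (tension)
  F[1-3] = -1819.8397 N (compression)
  F[2-3] = +1809.6620 N (tension)
  F[2-4] = +863.5428 N (tension)
  F[3-4] = -1753.7786 N (compression)
  F[3-5] = -0.0000 N (tension)
  F[4-5] = +0.0000 N (tension)
  Rx@0 = +3139.5900 N
  Ry@0 = +1640.3053 N
  Ry@4 = +1526.4447 N

863.543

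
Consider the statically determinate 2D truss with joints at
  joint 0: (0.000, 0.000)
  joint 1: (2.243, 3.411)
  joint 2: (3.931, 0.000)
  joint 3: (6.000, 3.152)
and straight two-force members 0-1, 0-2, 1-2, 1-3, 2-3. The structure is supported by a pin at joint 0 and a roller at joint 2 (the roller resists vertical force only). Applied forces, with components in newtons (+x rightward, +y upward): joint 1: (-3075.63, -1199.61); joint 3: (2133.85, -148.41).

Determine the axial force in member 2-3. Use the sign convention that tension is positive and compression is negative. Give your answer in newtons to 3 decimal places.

N=4 nodes, M=5 members, R=3 reactions → 2N=8, M+R=8
member 0 (0-1): L=4.0824, (cx,cy)=(0.5494,0.8355)
member 1 (0-2): L=3.9310, (cx,cy)=(1.0000,0.0000)
member 2 (1-2): L=3.8058, (cx,cy)=(0.4435,-0.8963)
member 3 (1-3): L=3.7659, (cx,cy)=(0.9976,-0.0688)
member 4 (2-3): L=3.7704, (cx,cy)=(0.5487,0.8360)
solve A·x = −loads:
  F[0-1] = -1669.3432 N (compression)
  F[0-2] = -24.5894 N (compression)
  F[1-2] = +53.5899 N (tension)
  F[1-3] = +2139.7370 N (tension)
  F[2-3] = -1.4954 N (compression)
  Rx@0 = +941.7800 N
  Ry@0 = +1394.8003 N
  Ry@2 = -46.7803 N

-1.495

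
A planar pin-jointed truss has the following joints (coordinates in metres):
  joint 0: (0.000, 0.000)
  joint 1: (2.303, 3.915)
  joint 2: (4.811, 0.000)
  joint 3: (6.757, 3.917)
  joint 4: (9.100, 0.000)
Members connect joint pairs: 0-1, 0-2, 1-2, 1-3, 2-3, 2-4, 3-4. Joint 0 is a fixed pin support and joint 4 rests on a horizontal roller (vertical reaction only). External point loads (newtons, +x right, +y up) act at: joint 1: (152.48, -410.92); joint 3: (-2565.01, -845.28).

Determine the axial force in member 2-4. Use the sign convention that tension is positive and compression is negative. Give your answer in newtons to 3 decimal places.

-183.542

N=5 nodes, M=7 members, R=3 reactions → 2N=10, M+R=10
member 0 (0-1): L=4.5421, (cx,cy)=(0.5070,0.8619)
member 1 (0-2): L=4.8110, (cx,cy)=(1.0000,0.0000)
member 2 (1-2): L=4.6494, (cx,cy)=(0.5394,-0.8420)
member 3 (1-3): L=4.4540, (cx,cy)=(1.0000,0.0004)
member 4 (2-3): L=4.3738, (cx,cy)=(0.4449,0.8956)
member 5 (2-4): L=4.2890, (cx,cy)=(1.0000,0.0000)
member 6 (3-4): L=4.5643, (cx,cy)=(0.5133,-0.8582)
solve A·x = −loads:
  F[0-1] = -1813.4263 N (compression)
  F[0-2] = -1493.0689 N (compression)
  F[1-2] = +1367.2931 N (tension)
  F[1-3] = -1809.4863 N (compression)
  F[2-3] = -1285.5663 N (compression)
  F[2-4] = -183.5423 N (compression)
  F[3-4] = +357.5485 N (tension)
  Rx@0 = +2412.5300 N
  Ry@0 = +1563.0439 N
  Ry@4 = -306.8439 N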